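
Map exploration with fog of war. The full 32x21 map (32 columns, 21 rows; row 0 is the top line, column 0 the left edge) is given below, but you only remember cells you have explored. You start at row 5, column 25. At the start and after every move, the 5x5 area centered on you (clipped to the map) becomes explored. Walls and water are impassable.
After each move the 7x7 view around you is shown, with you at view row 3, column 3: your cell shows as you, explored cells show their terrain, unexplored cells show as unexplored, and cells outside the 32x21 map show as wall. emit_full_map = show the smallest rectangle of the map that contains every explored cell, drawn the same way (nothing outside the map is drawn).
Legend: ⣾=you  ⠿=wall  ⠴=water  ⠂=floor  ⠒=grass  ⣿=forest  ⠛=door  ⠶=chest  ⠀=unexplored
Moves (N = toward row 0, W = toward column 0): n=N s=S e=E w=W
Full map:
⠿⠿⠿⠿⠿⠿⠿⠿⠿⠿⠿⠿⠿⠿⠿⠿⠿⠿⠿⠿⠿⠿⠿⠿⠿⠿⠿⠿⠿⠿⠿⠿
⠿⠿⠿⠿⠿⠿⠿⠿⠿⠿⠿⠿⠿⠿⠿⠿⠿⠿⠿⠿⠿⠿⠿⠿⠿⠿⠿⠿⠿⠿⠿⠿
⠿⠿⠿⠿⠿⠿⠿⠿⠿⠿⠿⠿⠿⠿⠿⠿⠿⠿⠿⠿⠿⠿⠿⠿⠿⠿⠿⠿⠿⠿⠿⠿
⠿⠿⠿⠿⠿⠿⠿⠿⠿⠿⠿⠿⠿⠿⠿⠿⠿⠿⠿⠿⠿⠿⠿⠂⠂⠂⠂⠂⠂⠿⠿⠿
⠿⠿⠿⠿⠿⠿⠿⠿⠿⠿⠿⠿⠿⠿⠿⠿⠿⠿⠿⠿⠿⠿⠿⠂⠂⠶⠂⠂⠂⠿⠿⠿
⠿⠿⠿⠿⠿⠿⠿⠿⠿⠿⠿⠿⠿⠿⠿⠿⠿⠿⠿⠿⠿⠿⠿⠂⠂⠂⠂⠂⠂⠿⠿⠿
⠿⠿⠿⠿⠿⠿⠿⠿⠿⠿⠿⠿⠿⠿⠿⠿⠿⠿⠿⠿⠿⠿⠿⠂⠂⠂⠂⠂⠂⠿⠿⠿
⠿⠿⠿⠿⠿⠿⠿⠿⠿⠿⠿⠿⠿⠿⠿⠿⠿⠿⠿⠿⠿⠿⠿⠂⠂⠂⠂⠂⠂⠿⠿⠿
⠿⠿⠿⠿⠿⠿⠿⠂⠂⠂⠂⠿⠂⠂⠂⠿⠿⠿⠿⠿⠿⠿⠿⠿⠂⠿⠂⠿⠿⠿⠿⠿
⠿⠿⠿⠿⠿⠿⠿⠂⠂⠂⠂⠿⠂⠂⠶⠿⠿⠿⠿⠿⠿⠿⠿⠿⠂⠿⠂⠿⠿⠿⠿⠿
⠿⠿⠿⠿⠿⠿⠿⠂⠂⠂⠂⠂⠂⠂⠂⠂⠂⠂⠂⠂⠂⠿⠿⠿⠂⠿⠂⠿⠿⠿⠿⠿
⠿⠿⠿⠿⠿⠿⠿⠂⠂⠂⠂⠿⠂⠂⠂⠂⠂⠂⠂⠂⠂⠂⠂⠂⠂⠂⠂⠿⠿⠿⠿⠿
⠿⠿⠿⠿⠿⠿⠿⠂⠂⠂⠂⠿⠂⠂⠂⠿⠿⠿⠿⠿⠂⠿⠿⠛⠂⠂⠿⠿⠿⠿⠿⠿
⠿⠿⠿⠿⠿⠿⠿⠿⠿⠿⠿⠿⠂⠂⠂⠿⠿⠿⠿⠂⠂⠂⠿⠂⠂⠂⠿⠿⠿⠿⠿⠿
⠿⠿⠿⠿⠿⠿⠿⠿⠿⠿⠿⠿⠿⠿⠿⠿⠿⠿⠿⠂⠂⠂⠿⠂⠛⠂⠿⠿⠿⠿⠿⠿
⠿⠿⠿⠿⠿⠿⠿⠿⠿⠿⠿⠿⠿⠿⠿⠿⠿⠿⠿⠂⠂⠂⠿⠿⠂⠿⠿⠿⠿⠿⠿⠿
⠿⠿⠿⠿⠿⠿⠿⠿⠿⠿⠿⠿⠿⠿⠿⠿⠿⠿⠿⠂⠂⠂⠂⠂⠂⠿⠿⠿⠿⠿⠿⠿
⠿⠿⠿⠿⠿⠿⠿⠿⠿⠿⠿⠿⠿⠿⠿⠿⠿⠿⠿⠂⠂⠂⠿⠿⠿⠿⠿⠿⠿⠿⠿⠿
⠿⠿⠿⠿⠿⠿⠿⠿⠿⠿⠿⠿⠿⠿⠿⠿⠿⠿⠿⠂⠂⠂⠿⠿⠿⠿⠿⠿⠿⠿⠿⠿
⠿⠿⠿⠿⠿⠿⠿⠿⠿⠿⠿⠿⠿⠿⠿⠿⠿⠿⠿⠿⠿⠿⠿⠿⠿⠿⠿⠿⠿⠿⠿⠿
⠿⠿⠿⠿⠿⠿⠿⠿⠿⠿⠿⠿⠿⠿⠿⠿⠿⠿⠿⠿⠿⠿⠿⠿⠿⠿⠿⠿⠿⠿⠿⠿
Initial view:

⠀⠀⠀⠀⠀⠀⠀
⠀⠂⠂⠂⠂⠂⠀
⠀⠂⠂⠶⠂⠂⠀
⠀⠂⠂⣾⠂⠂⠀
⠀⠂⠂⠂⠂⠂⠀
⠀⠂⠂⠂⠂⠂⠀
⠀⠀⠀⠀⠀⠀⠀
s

⠀⠂⠂⠂⠂⠂⠀
⠀⠂⠂⠶⠂⠂⠀
⠀⠂⠂⠂⠂⠂⠀
⠀⠂⠂⣾⠂⠂⠀
⠀⠂⠂⠂⠂⠂⠀
⠀⠿⠂⠿⠂⠿⠀
⠀⠀⠀⠀⠀⠀⠀

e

⠂⠂⠂⠂⠂⠀⠀
⠂⠂⠶⠂⠂⠂⠀
⠂⠂⠂⠂⠂⠂⠀
⠂⠂⠂⣾⠂⠂⠀
⠂⠂⠂⠂⠂⠂⠀
⠿⠂⠿⠂⠿⠿⠀
⠀⠀⠀⠀⠀⠀⠀

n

⠀⠀⠀⠀⠀⠀⠀
⠂⠂⠂⠂⠂⠂⠀
⠂⠂⠶⠂⠂⠂⠀
⠂⠂⠂⣾⠂⠂⠀
⠂⠂⠂⠂⠂⠂⠀
⠂⠂⠂⠂⠂⠂⠀
⠿⠂⠿⠂⠿⠿⠀

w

⠀⠀⠀⠀⠀⠀⠀
⠀⠂⠂⠂⠂⠂⠂
⠀⠂⠂⠶⠂⠂⠂
⠀⠂⠂⣾⠂⠂⠂
⠀⠂⠂⠂⠂⠂⠂
⠀⠂⠂⠂⠂⠂⠂
⠀⠿⠂⠿⠂⠿⠿

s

⠀⠂⠂⠂⠂⠂⠂
⠀⠂⠂⠶⠂⠂⠂
⠀⠂⠂⠂⠂⠂⠂
⠀⠂⠂⣾⠂⠂⠂
⠀⠂⠂⠂⠂⠂⠂
⠀⠿⠂⠿⠂⠿⠿
⠀⠀⠀⠀⠀⠀⠀

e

⠂⠂⠂⠂⠂⠂⠀
⠂⠂⠶⠂⠂⠂⠀
⠂⠂⠂⠂⠂⠂⠀
⠂⠂⠂⣾⠂⠂⠀
⠂⠂⠂⠂⠂⠂⠀
⠿⠂⠿⠂⠿⠿⠀
⠀⠀⠀⠀⠀⠀⠀

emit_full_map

⠂⠂⠂⠂⠂⠂
⠂⠂⠶⠂⠂⠂
⠂⠂⠂⠂⠂⠂
⠂⠂⠂⣾⠂⠂
⠂⠂⠂⠂⠂⠂
⠿⠂⠿⠂⠿⠿

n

⠀⠀⠀⠀⠀⠀⠀
⠂⠂⠂⠂⠂⠂⠀
⠂⠂⠶⠂⠂⠂⠀
⠂⠂⠂⣾⠂⠂⠀
⠂⠂⠂⠂⠂⠂⠀
⠂⠂⠂⠂⠂⠂⠀
⠿⠂⠿⠂⠿⠿⠀

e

⠀⠀⠀⠀⠀⠀⠀
⠂⠂⠂⠂⠂⠿⠀
⠂⠶⠂⠂⠂⠿⠀
⠂⠂⠂⣾⠂⠿⠀
⠂⠂⠂⠂⠂⠿⠀
⠂⠂⠂⠂⠂⠿⠀
⠂⠿⠂⠿⠿⠀⠀

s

⠂⠂⠂⠂⠂⠿⠀
⠂⠶⠂⠂⠂⠿⠀
⠂⠂⠂⠂⠂⠿⠀
⠂⠂⠂⣾⠂⠿⠀
⠂⠂⠂⠂⠂⠿⠀
⠂⠿⠂⠿⠿⠿⠀
⠀⠀⠀⠀⠀⠀⠀

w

⠂⠂⠂⠂⠂⠂⠿
⠂⠂⠶⠂⠂⠂⠿
⠂⠂⠂⠂⠂⠂⠿
⠂⠂⠂⣾⠂⠂⠿
⠂⠂⠂⠂⠂⠂⠿
⠿⠂⠿⠂⠿⠿⠿
⠀⠀⠀⠀⠀⠀⠀

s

⠂⠂⠶⠂⠂⠂⠿
⠂⠂⠂⠂⠂⠂⠿
⠂⠂⠂⠂⠂⠂⠿
⠂⠂⠂⣾⠂⠂⠿
⠿⠂⠿⠂⠿⠿⠿
⠀⠂⠿⠂⠿⠿⠀
⠀⠀⠀⠀⠀⠀⠀

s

⠂⠂⠂⠂⠂⠂⠿
⠂⠂⠂⠂⠂⠂⠿
⠂⠂⠂⠂⠂⠂⠿
⠿⠂⠿⣾⠿⠿⠿
⠀⠂⠿⠂⠿⠿⠀
⠀⠂⠿⠂⠿⠿⠀
⠀⠀⠀⠀⠀⠀⠀

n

⠂⠂⠶⠂⠂⠂⠿
⠂⠂⠂⠂⠂⠂⠿
⠂⠂⠂⠂⠂⠂⠿
⠂⠂⠂⣾⠂⠂⠿
⠿⠂⠿⠂⠿⠿⠿
⠀⠂⠿⠂⠿⠿⠀
⠀⠂⠿⠂⠿⠿⠀

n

⠂⠂⠂⠂⠂⠂⠿
⠂⠂⠶⠂⠂⠂⠿
⠂⠂⠂⠂⠂⠂⠿
⠂⠂⠂⣾⠂⠂⠿
⠂⠂⠂⠂⠂⠂⠿
⠿⠂⠿⠂⠿⠿⠿
⠀⠂⠿⠂⠿⠿⠀

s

⠂⠂⠶⠂⠂⠂⠿
⠂⠂⠂⠂⠂⠂⠿
⠂⠂⠂⠂⠂⠂⠿
⠂⠂⠂⣾⠂⠂⠿
⠿⠂⠿⠂⠿⠿⠿
⠀⠂⠿⠂⠿⠿⠀
⠀⠂⠿⠂⠿⠿⠀

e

⠂⠶⠂⠂⠂⠿⠀
⠂⠂⠂⠂⠂⠿⠀
⠂⠂⠂⠂⠂⠿⠀
⠂⠂⠂⣾⠂⠿⠀
⠂⠿⠂⠿⠿⠿⠀
⠂⠿⠂⠿⠿⠿⠀
⠂⠿⠂⠿⠿⠀⠀

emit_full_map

⠂⠂⠂⠂⠂⠂⠿
⠂⠂⠶⠂⠂⠂⠿
⠂⠂⠂⠂⠂⠂⠿
⠂⠂⠂⠂⠂⠂⠿
⠂⠂⠂⠂⣾⠂⠿
⠿⠂⠿⠂⠿⠿⠿
⠀⠂⠿⠂⠿⠿⠿
⠀⠂⠿⠂⠿⠿⠀

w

⠂⠂⠶⠂⠂⠂⠿
⠂⠂⠂⠂⠂⠂⠿
⠂⠂⠂⠂⠂⠂⠿
⠂⠂⠂⣾⠂⠂⠿
⠿⠂⠿⠂⠿⠿⠿
⠀⠂⠿⠂⠿⠿⠿
⠀⠂⠿⠂⠿⠿⠀

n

⠂⠂⠂⠂⠂⠂⠿
⠂⠂⠶⠂⠂⠂⠿
⠂⠂⠂⠂⠂⠂⠿
⠂⠂⠂⣾⠂⠂⠿
⠂⠂⠂⠂⠂⠂⠿
⠿⠂⠿⠂⠿⠿⠿
⠀⠂⠿⠂⠿⠿⠿

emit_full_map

⠂⠂⠂⠂⠂⠂⠿
⠂⠂⠶⠂⠂⠂⠿
⠂⠂⠂⠂⠂⠂⠿
⠂⠂⠂⣾⠂⠂⠿
⠂⠂⠂⠂⠂⠂⠿
⠿⠂⠿⠂⠿⠿⠿
⠀⠂⠿⠂⠿⠿⠿
⠀⠂⠿⠂⠿⠿⠀


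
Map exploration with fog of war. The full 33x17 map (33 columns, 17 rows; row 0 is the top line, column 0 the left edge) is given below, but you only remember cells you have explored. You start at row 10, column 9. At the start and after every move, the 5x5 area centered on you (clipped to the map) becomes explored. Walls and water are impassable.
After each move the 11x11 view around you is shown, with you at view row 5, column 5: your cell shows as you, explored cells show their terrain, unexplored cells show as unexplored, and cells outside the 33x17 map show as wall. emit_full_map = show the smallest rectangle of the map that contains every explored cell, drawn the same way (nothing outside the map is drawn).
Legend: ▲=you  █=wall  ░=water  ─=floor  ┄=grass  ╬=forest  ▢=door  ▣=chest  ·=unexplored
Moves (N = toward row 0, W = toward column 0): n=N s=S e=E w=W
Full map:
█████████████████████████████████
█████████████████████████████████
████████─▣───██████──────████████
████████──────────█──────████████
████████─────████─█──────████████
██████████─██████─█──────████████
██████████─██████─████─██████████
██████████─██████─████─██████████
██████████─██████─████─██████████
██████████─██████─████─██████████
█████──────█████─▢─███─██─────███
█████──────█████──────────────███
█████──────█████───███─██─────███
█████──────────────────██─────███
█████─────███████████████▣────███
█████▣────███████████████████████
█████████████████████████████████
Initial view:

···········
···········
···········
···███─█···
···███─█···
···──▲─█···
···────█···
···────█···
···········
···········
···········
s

···········
···········
···███─█···
···███─█···
···────█···
···──▲─█···
···────█···
···─────···
···········
···········
···········

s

···········
···███─█···
···███─█···
···────█···
···────█···
···──▲─█···
···─────···
···───██···
···········
···········
███████████

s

···███─█···
···███─█···
···────█···
···────█···
···────█···
···──▲──···
···───██···
···───██···
···········
███████████
███████████

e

··███─█····
··███─█····
··────█····
··────██···
··────██···
··───▲──···
··───███···
··───███···
···········
███████████
███████████

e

·███─█·····
·███─█·····
·────█·····
·────███···
·────███···
·────▲──···
·───████···
·───████···
···········
███████████
███████████

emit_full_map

███─█··
███─█··
────█··
────███
────███
────▲──
───████
───████

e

███─█······
███─█······
────█······
────████···
────████···
─────▲──···
───█████···
───█████···
···········
███████████
███████████

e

██─█·······
██─█·······
───█·······
───█████···
───█████···
─────▲──···
──██████···
──██████···
···········
███████████
███████████

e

█─█········
█─█········
──█········
──█████─···
──█████─···
─────▲──···
─███████···
─███████···
···········
███████████
███████████

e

─█·········
─█·········
─█·········
─█████──···
─█████──···
─────▲──···
████████···
████████···
···········
███████████
███████████

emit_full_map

███─█······
███─█······
────█······
────█████──
────█████──
────────▲──
───████████
───████████

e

█··········
█··········
█··········
█████───···
█████───···
─────▲──···
████████···
████████···
···········
███████████
███████████

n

···········
█··········
█··········
█··██─▢─···
█████───···
█████▲──···
────────···
████████···
████████···
···········
███████████

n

···········
···········
█··········
█··███─█···
█··██─▢─···
█████▲──···
█████───···
────────···
████████···
████████···
···········

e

···········
···········
···········
··███─██···
··██─▢─█···
████─▲──···
████───█···
────────···
███████····
███████····
···········

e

···········
···········
···········
·███─███···
·██─▢─██···
███──▲──···
███───██···
────────···
██████·····
██████·····
···········

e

···········
···········
···········
███─████···
██─▢─███···
██───▲──···
██───███···
────────···
█████······
█████······
···········

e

···········
···········
···········
██─████─···
█─▢─███─···
█────▲──···
█───███─···
────────···
████·······
████·······
···········

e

···········
···········
···········
█─████─█···
─▢─███─█···
─────▲──···
───███─█···
───────█···
███········
███········
···········

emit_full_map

███─█············
███─█··███─████─█
────█··██─▢─███─█
────█████─────▲──
────█████───███─█
────────────────█
───█████████·····
───█████████·····

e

···········
···········
···········
─████─██···
▢─███─██···
─────▲──···
──███─██···
──────██···
██·········
██·········
···········

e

···········
···········
···········
████─███···
─███─██─···
─────▲──···
─███─██─···
─────██─···
█··········
█··········
···········

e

···········
···········
···········
███─████···
███─██──···
─────▲──···
███─██──···
────██──···
···········
···········
···········

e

···········
···········
···········
██─█████···
██─██───···
─────▲──···
██─██───···
───██───···
···········
···········
···········

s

···········
···········
██─█████···
██─██───···
────────···
██─██▲──···
───██───···
···██▣──···
···········
···········
███████████

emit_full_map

███─█················
███─█··███─████─█████
────█··██─▢─███─██───
────█████────────────
────█████───███─██▲──
────────────────██───
───█████████····██▣──
───█████████·········

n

···········
···········
···········
██─█████···
██─██───···
─────▲──···
██─██───···
───██───···
···██▣──···
···········
···········

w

···········
···········
···········
███─█████··
███─██───··
─────▲───··
███─██───··
────██───··
····██▣──··
···········
···········

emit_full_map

███─█················
███─█··███─████─█████
────█··██─▢─███─██───
────█████────────▲───
────█████───███─██───
────────────────██───
───█████████····██▣──
───█████████·········


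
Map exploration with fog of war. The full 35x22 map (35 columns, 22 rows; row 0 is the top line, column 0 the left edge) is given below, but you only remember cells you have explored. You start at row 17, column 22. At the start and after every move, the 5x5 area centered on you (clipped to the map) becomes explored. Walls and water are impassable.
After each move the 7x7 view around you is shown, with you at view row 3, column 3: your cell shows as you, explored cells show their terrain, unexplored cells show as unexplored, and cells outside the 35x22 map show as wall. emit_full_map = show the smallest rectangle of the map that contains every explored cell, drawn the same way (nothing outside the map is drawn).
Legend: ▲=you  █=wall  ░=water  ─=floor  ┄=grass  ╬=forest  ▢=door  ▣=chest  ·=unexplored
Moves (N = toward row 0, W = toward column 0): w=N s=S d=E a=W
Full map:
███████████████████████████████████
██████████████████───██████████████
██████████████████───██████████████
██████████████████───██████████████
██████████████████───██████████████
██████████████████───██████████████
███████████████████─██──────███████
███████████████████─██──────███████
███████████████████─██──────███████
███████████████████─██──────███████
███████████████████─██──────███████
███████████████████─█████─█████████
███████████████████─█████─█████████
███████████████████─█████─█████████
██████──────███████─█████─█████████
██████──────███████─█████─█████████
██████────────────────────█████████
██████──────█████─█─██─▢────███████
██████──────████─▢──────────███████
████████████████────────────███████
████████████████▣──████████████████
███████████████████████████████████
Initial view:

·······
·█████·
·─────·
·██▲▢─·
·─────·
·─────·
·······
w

·······
·█████·
·█████·
·──▲──·
·██─▢─·
·─────·
·─────·

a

·······
·─█████
·─█████
·──▲───
·─██─▢─
·──────
··─────

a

·······
·█─████
·█─████
·──▲───
·█─██─▢
·──────
···────

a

·······
·██─███
·██─███
·──▲───
·─█─██─
·▢─────
····───

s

·██─███
·██─███
·──────
·─█▲██─
·▢─────
·──────
·······

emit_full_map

██─█████
██─█████
────────
─█▲██─▢─
▢───────
────────

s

·██─███
·──────
·─█─██─
·▢─▲───
·──────
·──███·
·······

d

██─████
───────
─█─██─▢
▢──▲───
───────
──████·
·······

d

█─█████
───────
█─██─▢─
───▲───
───────
─█████·
·······

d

─█████·
──────·
─██─▢─·
───▲──·
──────·
██████·
·······

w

─█████·
─█████·
──────·
─██▲▢─·
──────·
──────·
██████·

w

·······
─█████·
─█████·
───▲──·
─██─▢─·
──────·
──────·

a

·······
█─█████
█─█████
───▲───
█─██─▢─
───────
───────

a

·······
██─████
██─████
───▲───
─█─██─▢
▢──────
───────

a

·······
·██─███
·██─███
·──▲───
·─█─██─
·▢─────
·──────

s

·██─███
·██─███
·──────
·─█▲██─
·▢─────
·──────
·──████

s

·██─███
·──────
·─█─██─
·▢─▲───
·──────
·──████
·······

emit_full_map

██─█████
██─█████
────────
─█─██─▢─
▢─▲─────
────────
──██████

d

██─████
───────
─█─██─▢
▢──▲───
───────
──█████
·······

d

█─█████
───────
█─██─▢─
───▲───
───────
─██████
·······

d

─█████·
──────·
─██─▢─·
───▲──·
──────·
██████·
·······

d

█████··
──────·
██─▢──·
───▲──·
──────·
██████·
·······

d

████···
─────█·
█─▢───·
───▲──·
──────·
██████·
·······

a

█████··
──────█
██─▢───
───▲───
───────
███████
·······

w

█████··
█████─·
──────█
██─▲───
───────
───────
███████

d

████···
████─█·
─────█·
█─▢▲──·
──────·
──────·
██████·

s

████─█·
─────█·
█─▢───·
───▲──·
──────·
██████·
·······

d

███─█··
────██·
─▢────·
───▲──·
──────·
██████·
·······

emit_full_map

██─█████···
██─█████─█·
─────────██
─█─██─▢────
▢───────▲──
───────────
──█████████

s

────██·
─▢────·
──────·
───▲──·
██████·
·█████·
███████

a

─────██
█─▢────
───────
───▲───
███████
·██████
███████

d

────██·
─▢────·
──────·
───▲──·
██████·
██████·
███████

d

───██··
▢────█·
─────█·
───▲─█·
██████·
██████·
███████

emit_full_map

██─█████····
██─█████─█··
─────────██·
─█─██─▢────█
▢──────────█
─────────▲─█
──██████████
·····███████

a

────██·
─▢────█
──────█
───▲──█
███████
███████
███████

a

─────██
█─▢────
───────
───▲───
███████
·██████
███████

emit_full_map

██─█████····
██─█████─█··
─────────██·
─█─██─▢────█
▢──────────█
───────▲───█
──██████████
·····███████


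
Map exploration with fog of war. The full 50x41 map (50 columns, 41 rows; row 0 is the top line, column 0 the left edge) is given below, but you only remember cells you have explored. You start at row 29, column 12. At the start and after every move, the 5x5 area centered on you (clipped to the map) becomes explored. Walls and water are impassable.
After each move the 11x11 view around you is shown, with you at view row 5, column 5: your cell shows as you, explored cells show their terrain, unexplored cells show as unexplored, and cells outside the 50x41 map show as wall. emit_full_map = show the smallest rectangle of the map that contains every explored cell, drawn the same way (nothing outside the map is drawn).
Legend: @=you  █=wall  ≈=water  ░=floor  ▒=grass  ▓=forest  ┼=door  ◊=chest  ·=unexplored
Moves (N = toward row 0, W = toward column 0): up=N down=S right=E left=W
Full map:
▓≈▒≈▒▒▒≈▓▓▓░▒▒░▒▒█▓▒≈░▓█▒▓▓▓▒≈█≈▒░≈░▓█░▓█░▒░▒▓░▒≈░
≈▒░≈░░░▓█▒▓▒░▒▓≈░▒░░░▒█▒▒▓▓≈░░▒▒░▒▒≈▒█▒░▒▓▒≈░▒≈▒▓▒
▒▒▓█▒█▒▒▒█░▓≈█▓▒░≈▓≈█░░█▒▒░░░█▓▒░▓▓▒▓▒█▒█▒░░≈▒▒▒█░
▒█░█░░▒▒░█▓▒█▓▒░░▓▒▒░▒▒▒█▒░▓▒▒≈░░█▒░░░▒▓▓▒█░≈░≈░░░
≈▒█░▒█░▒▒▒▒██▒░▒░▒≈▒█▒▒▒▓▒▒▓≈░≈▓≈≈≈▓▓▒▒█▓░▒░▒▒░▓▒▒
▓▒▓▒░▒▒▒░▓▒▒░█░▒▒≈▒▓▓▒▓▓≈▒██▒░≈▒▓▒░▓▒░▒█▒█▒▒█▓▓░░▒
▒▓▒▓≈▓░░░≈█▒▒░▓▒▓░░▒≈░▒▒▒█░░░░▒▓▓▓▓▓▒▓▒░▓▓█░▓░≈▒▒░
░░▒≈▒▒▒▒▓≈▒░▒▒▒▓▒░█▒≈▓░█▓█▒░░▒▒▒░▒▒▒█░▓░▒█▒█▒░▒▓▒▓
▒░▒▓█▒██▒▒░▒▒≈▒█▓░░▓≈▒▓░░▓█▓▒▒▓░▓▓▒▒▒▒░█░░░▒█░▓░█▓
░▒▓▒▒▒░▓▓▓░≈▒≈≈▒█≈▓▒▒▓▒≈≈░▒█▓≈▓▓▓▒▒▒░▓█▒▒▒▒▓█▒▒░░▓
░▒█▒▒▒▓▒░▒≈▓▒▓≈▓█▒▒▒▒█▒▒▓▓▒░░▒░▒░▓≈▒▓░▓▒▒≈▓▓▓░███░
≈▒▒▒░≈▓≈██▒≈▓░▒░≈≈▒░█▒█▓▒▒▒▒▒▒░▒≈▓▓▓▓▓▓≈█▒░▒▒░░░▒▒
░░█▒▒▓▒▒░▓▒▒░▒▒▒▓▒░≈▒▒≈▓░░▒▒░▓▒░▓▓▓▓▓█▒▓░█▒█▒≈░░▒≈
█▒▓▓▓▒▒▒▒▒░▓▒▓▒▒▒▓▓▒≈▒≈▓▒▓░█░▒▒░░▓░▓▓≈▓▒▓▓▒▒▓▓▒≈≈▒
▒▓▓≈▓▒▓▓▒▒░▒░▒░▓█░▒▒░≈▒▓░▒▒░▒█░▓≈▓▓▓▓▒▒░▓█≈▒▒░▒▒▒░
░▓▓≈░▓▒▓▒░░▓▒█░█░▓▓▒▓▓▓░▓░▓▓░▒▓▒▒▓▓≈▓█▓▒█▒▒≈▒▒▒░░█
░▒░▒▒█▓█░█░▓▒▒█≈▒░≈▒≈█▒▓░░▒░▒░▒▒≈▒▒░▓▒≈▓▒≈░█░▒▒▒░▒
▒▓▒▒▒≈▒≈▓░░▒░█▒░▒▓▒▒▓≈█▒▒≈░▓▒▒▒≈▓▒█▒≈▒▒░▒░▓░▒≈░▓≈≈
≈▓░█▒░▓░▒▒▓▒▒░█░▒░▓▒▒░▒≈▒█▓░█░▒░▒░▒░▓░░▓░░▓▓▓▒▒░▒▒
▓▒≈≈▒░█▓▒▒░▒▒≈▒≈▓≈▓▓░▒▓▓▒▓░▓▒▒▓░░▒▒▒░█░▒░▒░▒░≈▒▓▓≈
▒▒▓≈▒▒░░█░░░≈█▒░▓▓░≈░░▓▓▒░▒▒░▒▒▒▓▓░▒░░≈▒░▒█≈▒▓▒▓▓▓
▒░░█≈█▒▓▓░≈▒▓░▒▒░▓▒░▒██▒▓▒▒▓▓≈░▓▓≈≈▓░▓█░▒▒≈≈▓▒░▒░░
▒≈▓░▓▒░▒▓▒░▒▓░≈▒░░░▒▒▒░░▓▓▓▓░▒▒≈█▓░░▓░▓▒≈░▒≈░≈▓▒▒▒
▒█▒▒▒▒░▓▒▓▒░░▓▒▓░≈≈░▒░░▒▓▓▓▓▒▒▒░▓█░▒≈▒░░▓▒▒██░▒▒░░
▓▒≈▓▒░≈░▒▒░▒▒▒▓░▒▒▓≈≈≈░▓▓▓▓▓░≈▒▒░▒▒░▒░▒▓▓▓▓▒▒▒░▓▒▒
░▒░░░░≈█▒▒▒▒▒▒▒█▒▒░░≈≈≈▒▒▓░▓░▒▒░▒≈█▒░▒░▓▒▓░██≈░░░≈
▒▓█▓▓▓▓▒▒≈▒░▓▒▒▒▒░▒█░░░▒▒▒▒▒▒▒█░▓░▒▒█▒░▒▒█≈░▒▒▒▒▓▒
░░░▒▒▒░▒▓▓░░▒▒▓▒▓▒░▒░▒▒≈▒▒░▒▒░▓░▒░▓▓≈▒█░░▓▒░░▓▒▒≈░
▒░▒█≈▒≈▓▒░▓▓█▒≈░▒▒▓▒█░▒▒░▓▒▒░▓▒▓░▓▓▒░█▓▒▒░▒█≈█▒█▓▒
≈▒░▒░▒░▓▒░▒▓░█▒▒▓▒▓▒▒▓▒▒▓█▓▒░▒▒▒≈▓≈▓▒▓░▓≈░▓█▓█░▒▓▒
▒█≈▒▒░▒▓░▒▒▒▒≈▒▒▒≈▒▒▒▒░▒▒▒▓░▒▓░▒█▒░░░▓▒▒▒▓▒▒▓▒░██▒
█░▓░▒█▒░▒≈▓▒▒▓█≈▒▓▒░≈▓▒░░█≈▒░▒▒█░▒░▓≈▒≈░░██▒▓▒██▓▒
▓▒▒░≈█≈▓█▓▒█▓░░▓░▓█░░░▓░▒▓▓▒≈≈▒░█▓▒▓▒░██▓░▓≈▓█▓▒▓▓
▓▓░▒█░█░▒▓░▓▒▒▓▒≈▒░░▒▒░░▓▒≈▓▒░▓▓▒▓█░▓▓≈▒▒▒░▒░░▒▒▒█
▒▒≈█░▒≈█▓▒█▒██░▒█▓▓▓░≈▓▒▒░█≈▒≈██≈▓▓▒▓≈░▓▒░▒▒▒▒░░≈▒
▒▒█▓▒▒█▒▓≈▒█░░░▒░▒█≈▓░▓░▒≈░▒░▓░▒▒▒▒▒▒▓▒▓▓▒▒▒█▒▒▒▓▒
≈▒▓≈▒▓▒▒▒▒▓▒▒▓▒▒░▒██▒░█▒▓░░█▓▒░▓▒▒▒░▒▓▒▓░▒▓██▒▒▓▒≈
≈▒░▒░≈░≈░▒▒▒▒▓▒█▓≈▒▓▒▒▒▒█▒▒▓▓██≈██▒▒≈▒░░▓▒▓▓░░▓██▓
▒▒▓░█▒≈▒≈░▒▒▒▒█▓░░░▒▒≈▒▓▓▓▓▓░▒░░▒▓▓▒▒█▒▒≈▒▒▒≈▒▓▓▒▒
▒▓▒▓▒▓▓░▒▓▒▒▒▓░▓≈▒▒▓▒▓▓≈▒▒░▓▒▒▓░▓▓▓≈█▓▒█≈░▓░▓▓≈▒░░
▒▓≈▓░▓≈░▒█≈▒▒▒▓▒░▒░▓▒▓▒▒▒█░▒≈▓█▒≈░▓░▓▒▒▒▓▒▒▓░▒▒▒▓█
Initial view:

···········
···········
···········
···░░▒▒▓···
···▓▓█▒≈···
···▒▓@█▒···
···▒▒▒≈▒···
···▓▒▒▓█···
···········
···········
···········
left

···········
···········
···········
···▓░░▒▒▓··
···░▓▓█▒≈··
···░▒@░█▒··
···▒▒▒▒≈▒··
···≈▓▒▒▓█··
···········
···········
···········

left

···········
···········
···········
···▓▓░░▒▒▓·
···▒░▓▓█▒≈·
···▒░@▓░█▒·
···░▒▒▒▒≈▒·
···▒≈▓▒▒▓█·
···········
···········
···········

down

···········
···········
···▓▓░░▒▒▓·
···▒░▓▓█▒≈·
···▒░▒▓░█▒·
···░▒@▒▒≈▒·
···▒≈▓▒▒▓█·
···█▓▒█▓···
···········
···········
···········

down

···········
···▓▓░░▒▒▓·
···▒░▓▓█▒≈·
···▒░▒▓░█▒·
···░▒▒▒▒≈▒·
···▒≈@▒▒▓█·
···█▓▒█▓···
···▒▓░▓▒···
···········
···········
···········

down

···▓▓░░▒▒▓·
···▒░▓▓█▒≈·
···▒░▒▓░█▒·
···░▒▒▒▒≈▒·
···▒≈▓▒▒▓█·
···█▓@█▓···
···▒▓░▓▒···
···▓▒█▒█···
···········
···········
···········

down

···▒░▓▓█▒≈·
···▒░▒▓░█▒·
···░▒▒▒▒≈▒·
···▒≈▓▒▒▓█·
···█▓▒█▓···
···▒▓@▓▒···
···▓▒█▒█···
···▓≈▒█░···
···········
···········
···········

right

··▒░▓▓█▒≈··
··▒░▒▓░█▒··
··░▒▒▒▒≈▒··
··▒≈▓▒▒▓█··
··█▓▒█▓░···
··▒▓░@▒▒···
··▓▒█▒██···
··▓≈▒█░░···
···········
···········
···········

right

·▒░▓▓█▒≈···
·▒░▒▓░█▒···
·░▒▒▒▒≈▒···
·▒≈▓▒▒▓█···
·█▓▒█▓░░···
·▒▓░▓@▒▓···
·▓▒█▒██░···
·▓≈▒█░░░···
···········
···········
···········

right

▒░▓▓█▒≈····
▒░▒▓░█▒····
░▒▒▒▒≈▒····
▒≈▓▒▒▓█≈···
█▓▒█▓░░▓···
▒▓░▓▒@▓▒···
▓▒█▒██░▒···
▓≈▒█░░░▒···
···········
···········
···········

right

░▓▓█▒≈·····
░▒▓░█▒·····
▒▒▒▒≈▒·····
≈▓▒▒▓█≈▒···
▓▒█▓░░▓░···
▓░▓▒▒@▒≈···
▒█▒██░▒█···
≈▒█░░░▒░···
···········
···········
···········

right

▓▓█▒≈······
▒▓░█▒······
▒▒▒≈▒······
▓▒▒▓█≈▒▓···
▒█▓░░▓░▓···
░▓▒▒▓@≈▒···
█▒██░▒█▓···
▒█░░░▒░▒···
···········
···········
···········

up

░░▒▒▓······
▓▓█▒≈······
▒▓░█▒······
▒▒▒≈▒▒▒≈···
▓▒▒▓█≈▒▓···
▒█▓░░@░▓···
░▓▒▒▓▒≈▒···
█▒██░▒█▓···
▒█░░░▒░▒···
···········
···········

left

▓░░▒▒▓·····
░▓▓█▒≈·····
░▒▓░█▒·····
▒▒▒▒≈▒▒▒≈··
≈▓▒▒▓█≈▒▓··
▓▒█▓░@▓░▓··
▓░▓▒▒▓▒≈▒··
▒█▒██░▒█▓··
≈▒█░░░▒░▒··
···········
···········

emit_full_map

▓▓░░▒▒▓···
▒░▓▓█▒≈···
▒░▒▓░█▒···
░▒▒▒▒≈▒▒▒≈
▒≈▓▒▒▓█≈▒▓
█▓▒█▓░@▓░▓
▒▓░▓▒▒▓▒≈▒
▓▒█▒██░▒█▓
▓≈▒█░░░▒░▒

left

▓▓░░▒▒▓····
▒░▓▓█▒≈····
▒░▒▓░█▒····
░▒▒▒▒≈▒▒▒≈·
▒≈▓▒▒▓█≈▒▓·
█▓▒█▓@░▓░▓·
▒▓░▓▒▒▓▒≈▒·
▓▒█▒██░▒█▓·
▓≈▒█░░░▒░▒·
···········
···········

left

·▓▓░░▒▒▓···
·▒░▓▓█▒≈···
·▒░▒▓░█▒···
·░▒▒▒▒≈▒▒▒≈
·▒≈▓▒▒▓█≈▒▓
·█▓▒█@░░▓░▓
·▒▓░▓▒▒▓▒≈▒
·▓▒█▒██░▒█▓
·▓≈▒█░░░▒░▒
···········
···········

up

···········
·▓▓░░▒▒▓···
·▒░▓▓█▒≈···
·▒░▒▓░█▒···
·░▒▒▒▒≈▒▒▒≈
·▒≈▓▒@▓█≈▒▓
·█▓▒█▓░░▓░▓
·▒▓░▓▒▒▓▒≈▒
·▓▒█▒██░▒█▓
·▓≈▒█░░░▒░▒
···········

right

···········
▓▓░░▒▒▓····
▒░▓▓█▒≈····
▒░▒▓░█▒▒···
░▒▒▒▒≈▒▒▒≈·
▒≈▓▒▒@█≈▒▓·
█▓▒█▓░░▓░▓·
▒▓░▓▒▒▓▒≈▒·
▓▒█▒██░▒█▓·
▓≈▒█░░░▒░▒·
···········

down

▓▓░░▒▒▓····
▒░▓▓█▒≈····
▒░▒▓░█▒▒···
░▒▒▒▒≈▒▒▒≈·
▒≈▓▒▒▓█≈▒▓·
█▓▒█▓@░▓░▓·
▒▓░▓▒▒▓▒≈▒·
▓▒█▒██░▒█▓·
▓≈▒█░░░▒░▒·
···········
···········

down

▒░▓▓█▒≈····
▒░▒▓░█▒▒···
░▒▒▒▒≈▒▒▒≈·
▒≈▓▒▒▓█≈▒▓·
█▓▒█▓░░▓░▓·
▒▓░▓▒@▓▒≈▒·
▓▒█▒██░▒█▓·
▓≈▒█░░░▒░▒·
···········
···········
···········

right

░▓▓█▒≈·····
░▒▓░█▒▒····
▒▒▒▒≈▒▒▒≈··
≈▓▒▒▓█≈▒▓··
▓▒█▓░░▓░▓··
▓░▓▒▒@▒≈▒··
▒█▒██░▒█▓··
≈▒█░░░▒░▒··
···········
···········
···········

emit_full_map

▓▓░░▒▒▓···
▒░▓▓█▒≈···
▒░▒▓░█▒▒··
░▒▒▒▒≈▒▒▒≈
▒≈▓▒▒▓█≈▒▓
█▓▒█▓░░▓░▓
▒▓░▓▒▒@▒≈▒
▓▒█▒██░▒█▓
▓≈▒█░░░▒░▒

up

▓░░▒▒▓·····
░▓▓█▒≈·····
░▒▓░█▒▒····
▒▒▒▒≈▒▒▒≈··
≈▓▒▒▓█≈▒▓··
▓▒█▓░@▓░▓··
▓░▓▒▒▓▒≈▒··
▒█▒██░▒█▓··
≈▒█░░░▒░▒··
···········
···········

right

░░▒▒▓······
▓▓█▒≈······
▒▓░█▒▒·····
▒▒▒≈▒▒▒≈···
▓▒▒▓█≈▒▓···
▒█▓░░@░▓···
░▓▒▒▓▒≈▒···
█▒██░▒█▓···
▒█░░░▒░▒···
···········
···········

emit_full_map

▓▓░░▒▒▓···
▒░▓▓█▒≈···
▒░▒▓░█▒▒··
░▒▒▒▒≈▒▒▒≈
▒≈▓▒▒▓█≈▒▓
█▓▒█▓░░@░▓
▒▓░▓▒▒▓▒≈▒
▓▒█▒██░▒█▓
▓≈▒█░░░▒░▒
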